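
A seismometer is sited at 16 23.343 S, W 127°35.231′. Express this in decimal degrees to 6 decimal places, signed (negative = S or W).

Latitude: 23.343′ = 0.389050°; total 16.3890500
hemisphere S, so the sign is −
Longitude: 127 + 35.231/60 = 127.5871833
W → negative

-16.389050, -127.587183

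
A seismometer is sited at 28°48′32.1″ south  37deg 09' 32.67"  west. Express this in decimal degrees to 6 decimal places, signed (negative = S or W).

Latitude: 48′ + 32.1″ = 48.53500′; 28 + 48.53500/60 = 28.8089167
S → negative
Longitude: 37 + 9/60 + 32.67/3600 = 37.1590750
W ⇒ negate

-28.808917, -37.159075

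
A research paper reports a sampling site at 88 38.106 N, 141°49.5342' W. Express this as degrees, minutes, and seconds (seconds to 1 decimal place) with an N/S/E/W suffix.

Latitude: fractional minutes 0.10600 × 60 = 6.360″
Longitude: fractional minutes 0.53420 × 60 = 32.052″

88°38′6.4″ N, 141°49′32.1″ W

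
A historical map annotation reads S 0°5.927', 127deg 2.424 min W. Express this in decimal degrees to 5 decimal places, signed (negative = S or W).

Latitude: 0 + 5.927/60 = 0.098783
hemisphere S, so the sign is −
Longitude: 2.424′ = 0.040400°; total 127.040400
W ⇒ negate

-0.09878, -127.04040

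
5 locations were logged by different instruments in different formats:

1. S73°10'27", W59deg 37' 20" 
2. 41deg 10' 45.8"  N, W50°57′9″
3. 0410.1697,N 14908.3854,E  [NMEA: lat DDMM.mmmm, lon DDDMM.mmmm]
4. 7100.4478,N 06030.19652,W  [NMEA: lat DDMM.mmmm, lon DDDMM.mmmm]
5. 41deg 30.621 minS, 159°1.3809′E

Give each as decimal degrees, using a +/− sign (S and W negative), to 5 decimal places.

1. -73.17417, -59.62222
2. 41.17939, -50.95250
3. 4.16950, 149.13976
4. 71.00746, -60.50328
5. -41.51035, 159.02302

Point 1:
  φ: 10′ + 27″ = 10.45000′; 73 + 10.45000/60 = 73.174167
  S → negative
  Lon: 59° + 37/60 + 20/3600 = 59 + 0.616667 + 0.005556 = 59.622222
  W → negative
Point 2:
  Lat: 41 + 10/60 + 45.8/3600 = 41.179389
  N → positive
  λ: 50 + 57/60 + 9/3600 = 50.952500
  hemisphere W, so the sign is −
Point 3:
  Lat: split at 2 digits → 04° and 10.1697′; 4 + 10.1697/60 = 4.169495
  N ⇒ keep positive
  λ: split at 3 digits → 149° and 8.3854′; 149 + 8.3854/60 = 149.139757
  E → positive
Point 4:
  Lat: degrees = first 2 digits = 71, minutes = 0.4478; 71 + 0.4478/60 = 71.007463
  N ⇒ keep positive
  Longitude: degrees = first 3 digits = 60, minutes = 30.19652; 60 + 30.19652/60 = 60.503275
  W ⇒ negate
Point 5:
  φ: 30.621′ = 0.510350°; total 41.510350
  S → negative
  Lon: 1.3809′ = 0.023015°; total 159.023015
  E → positive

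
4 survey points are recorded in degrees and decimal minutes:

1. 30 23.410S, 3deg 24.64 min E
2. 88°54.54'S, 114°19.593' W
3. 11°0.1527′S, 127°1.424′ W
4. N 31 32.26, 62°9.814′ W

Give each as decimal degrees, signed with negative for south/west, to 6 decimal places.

1. -30.390167, 3.410667
2. -88.909000, -114.326550
3. -11.002545, -127.023733
4. 31.537667, -62.163567

Point 1:
  φ: 30 + 23.41/60 = 30.3901667
  hemisphere S, so the sign is −
  Lon: 24.64′ = 0.410667°; total 3.4106667
  E ⇒ keep positive
Point 2:
  Lat: 54.54′ = 0.909000°; total 88.9090000
  S ⇒ negate
  Lon: 19.593′ = 0.326550°; total 114.3265500
  W ⇒ negate
Point 3:
  Latitude: 0.1527′ = 0.002545°; total 11.0025450
  S ⇒ negate
  Longitude: 1.424′ = 0.023733°; total 127.0237333
  hemisphere W, so the sign is −
Point 4:
  Lat: 31 + 32.26/60 = 31.5376667
  N ⇒ keep positive
  λ: 62 + 9.814/60 = 62.1635667
  hemisphere W, so the sign is −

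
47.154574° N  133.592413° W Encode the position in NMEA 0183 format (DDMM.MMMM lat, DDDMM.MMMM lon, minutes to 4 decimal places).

φ: 47° + 0.154574 × 60 = 47° 9.274440′
λ: fractional part 0.592413 → 35.544780 minutes

4709.2744,N / 13335.5448,W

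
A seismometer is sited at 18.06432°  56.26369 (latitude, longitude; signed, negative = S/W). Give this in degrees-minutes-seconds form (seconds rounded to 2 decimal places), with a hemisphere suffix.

18°03′51.55″ N, 56°15′49.28″ E

φ: 0.064320° → 3.85920′; 0.85920 × 60 = 51.5520″
λ: 0.263690° → 15.82140′; 0.82140 × 60 = 49.2840″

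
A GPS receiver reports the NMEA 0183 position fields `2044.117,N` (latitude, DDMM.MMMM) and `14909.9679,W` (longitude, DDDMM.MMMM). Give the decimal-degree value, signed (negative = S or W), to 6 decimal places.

Lat: split at 2 digits → 20° and 44.117′; 20 + 44.117/60 = 20.7352833
N ⇒ keep positive
Longitude: split at 3 digits → 149° and 9.9679′; 149 + 9.9679/60 = 149.1661317
hemisphere W, so the sign is −

20.735283, -149.166132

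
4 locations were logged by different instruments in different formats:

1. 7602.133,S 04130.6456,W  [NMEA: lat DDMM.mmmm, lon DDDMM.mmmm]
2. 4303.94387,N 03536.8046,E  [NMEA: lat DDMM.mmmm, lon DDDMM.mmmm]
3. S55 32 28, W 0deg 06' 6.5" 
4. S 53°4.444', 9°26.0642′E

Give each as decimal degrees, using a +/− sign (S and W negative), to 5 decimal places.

Point 1:
  φ: degrees = first 2 digits = 76, minutes = 2.133; 76 + 2.133/60 = 76.035550
  S ⇒ negate
  Longitude: degrees = first 3 digits = 41, minutes = 30.6456; 41 + 30.6456/60 = 41.510760
  hemisphere W, so the sign is −
Point 2:
  φ: degrees = first 2 digits = 43, minutes = 3.94387; 43 + 3.94387/60 = 43.065731
  N → positive
  Longitude: split at 3 digits → 035° and 36.8046′; 35 + 36.8046/60 = 35.613410
  E → positive
Point 3:
  φ: 55° + 32/60 + 28/3600 = 55 + 0.533333 + 0.007778 = 55.541111
  S ⇒ negate
  λ: 6′ + 6.5″ = 6.10833′; 0 + 6.10833/60 = 0.101806
  W → negative
Point 4:
  Lat: 53 + 4.444/60 = 53.074067
  S ⇒ negate
  Lon: 9 + 26.0642/60 = 9.434403
  E → positive

1. -76.03555, -41.51076
2. 43.06573, 35.61341
3. -55.54111, -0.10181
4. -53.07407, 9.43440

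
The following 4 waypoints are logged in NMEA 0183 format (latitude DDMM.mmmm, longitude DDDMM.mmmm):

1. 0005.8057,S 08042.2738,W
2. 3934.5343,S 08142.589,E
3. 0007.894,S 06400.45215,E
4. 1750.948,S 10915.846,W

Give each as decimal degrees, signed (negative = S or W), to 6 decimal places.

1. -0.096762, -80.704563
2. -39.575572, 81.709817
3. -0.131567, 64.007536
4. -17.849133, -109.264100

Point 1:
  Latitude: degrees = first 2 digits = 0, minutes = 5.8057; 0 + 5.8057/60 = 0.0967617
  S → negative
  Lon: degrees = first 3 digits = 80, minutes = 42.2738; 80 + 42.2738/60 = 80.7045633
  hemisphere W, so the sign is −
Point 2:
  Lat: split at 2 digits → 39° and 34.5343′; 39 + 34.5343/60 = 39.5755717
  S ⇒ negate
  Longitude: split at 3 digits → 081° and 42.589′; 81 + 42.589/60 = 81.7098167
  E ⇒ keep positive
Point 3:
  Latitude: degrees = first 2 digits = 0, minutes = 7.894; 0 + 7.894/60 = 0.1315667
  S → negative
  Longitude: degrees = first 3 digits = 64, minutes = 0.45215; 64 + 0.45215/60 = 64.0075358
  E → positive
Point 4:
  φ: degrees = first 2 digits = 17, minutes = 50.948; 17 + 50.948/60 = 17.8491333
  S ⇒ negate
  λ: split at 3 digits → 109° and 15.846′; 109 + 15.846/60 = 109.2641000
  W ⇒ negate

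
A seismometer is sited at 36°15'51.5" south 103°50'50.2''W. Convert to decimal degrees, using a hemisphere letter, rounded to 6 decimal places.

36.264306° S, 103.847278° W

Latitude: 36 + 15/60 + 51.5/3600 = 36.2643056
Longitude: 50′ + 50.2″ = 50.83667′; 103 + 50.83667/60 = 103.8472778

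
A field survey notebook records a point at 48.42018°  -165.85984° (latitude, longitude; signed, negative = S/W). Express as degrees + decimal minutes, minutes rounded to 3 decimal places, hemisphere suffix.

48° 25.211′ N, 165° 51.590′ W

Lat: fractional part 0.420180 → 25.21080 minutes
Longitude is negative → W; |value| = 165.859840
Lon: minutes = (165.859840 − 165) × 60 = 51.59040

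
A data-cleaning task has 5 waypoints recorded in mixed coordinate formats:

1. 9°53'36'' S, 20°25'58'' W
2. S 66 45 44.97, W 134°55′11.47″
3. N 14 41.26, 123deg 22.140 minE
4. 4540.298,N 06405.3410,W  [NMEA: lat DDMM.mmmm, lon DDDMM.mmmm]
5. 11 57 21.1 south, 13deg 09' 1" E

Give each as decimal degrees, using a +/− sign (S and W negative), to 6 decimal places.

1. -9.893333, -20.432778
2. -66.762492, -134.919853
3. 14.687667, 123.369000
4. 45.671633, -64.089017
5. -11.955861, 13.150278

Point 1:
  φ: 53′ + 36″ = 53.60000′; 9 + 53.60000/60 = 9.8933333
  S ⇒ negate
  Lon: 25′ + 58″ = 25.96667′; 20 + 25.96667/60 = 20.4327778
  W ⇒ negate
Point 2:
  Lat: 66 + 45/60 + 44.97/3600 = 66.7624917
  S ⇒ negate
  Lon: 134 + 55/60 + 11.47/3600 = 134.9198528
  W ⇒ negate
Point 3:
  Lat: 14 + 41.26/60 = 14.6876667
  N ⇒ keep positive
  λ: 123 + 22.14/60 = 123.3690000
  E ⇒ keep positive
Point 4:
  Latitude: degrees = first 2 digits = 45, minutes = 40.298; 45 + 40.298/60 = 45.6716333
  N → positive
  λ: split at 3 digits → 064° and 5.341′; 64 + 5.341/60 = 64.0890167
  hemisphere W, so the sign is −
Point 5:
  φ: 57′ + 21.1″ = 57.35167′; 11 + 57.35167/60 = 11.9558611
  S ⇒ negate
  Lon: 13 + 9/60 + 1/3600 = 13.1502778
  E → positive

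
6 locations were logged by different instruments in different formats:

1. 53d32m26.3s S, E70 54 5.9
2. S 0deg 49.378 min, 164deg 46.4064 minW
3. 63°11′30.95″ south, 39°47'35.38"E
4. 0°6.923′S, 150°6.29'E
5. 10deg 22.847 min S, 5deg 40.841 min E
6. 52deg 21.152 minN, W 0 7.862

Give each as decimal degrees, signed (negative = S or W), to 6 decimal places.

Point 1:
  Latitude: 53 + 32/60 + 26.3/3600 = 53.5406389
  S ⇒ negate
  Lon: 70 + 54/60 + 5.9/3600 = 70.9016389
  E ⇒ keep positive
Point 2:
  Lat: 49.378′ = 0.822967°; total 0.8229667
  S → negative
  Lon: 46.4064′ = 0.773440°; total 164.7734400
  W ⇒ negate
Point 3:
  Lat: 63 + 11/60 + 30.95/3600 = 63.1919306
  S ⇒ negate
  Lon: 39° + 47/60 + 35.38/3600 = 39 + 0.783333 + 0.009828 = 39.7931611
  E ⇒ keep positive
Point 4:
  Lat: 0 + 6.923/60 = 0.1153833
  S ⇒ negate
  Longitude: 150 + 6.29/60 = 150.1048333
  E ⇒ keep positive
Point 5:
  φ: 22.847′ = 0.380783°; total 10.3807833
  S ⇒ negate
  Lon: 40.841′ = 0.680683°; total 5.6806833
  E → positive
Point 6:
  Latitude: 21.152′ = 0.352533°; total 52.3525333
  N ⇒ keep positive
  λ: 7.862′ = 0.131033°; total 0.1310333
  W ⇒ negate

1. -53.540639, 70.901639
2. -0.822967, -164.773440
3. -63.191931, 39.793161
4. -0.115383, 150.104833
5. -10.380783, 5.680683
6. 52.352533, -0.131033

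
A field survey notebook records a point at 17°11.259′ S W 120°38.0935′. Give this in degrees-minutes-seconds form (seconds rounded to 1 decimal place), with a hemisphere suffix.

φ: 11.25900′ → 11′ and 0.25900 × 60 = 15.540″
λ: 38.09350′ → 38′ and 0.09350 × 60 = 5.610″

17°11′15.5″ S, 120°38′5.6″ W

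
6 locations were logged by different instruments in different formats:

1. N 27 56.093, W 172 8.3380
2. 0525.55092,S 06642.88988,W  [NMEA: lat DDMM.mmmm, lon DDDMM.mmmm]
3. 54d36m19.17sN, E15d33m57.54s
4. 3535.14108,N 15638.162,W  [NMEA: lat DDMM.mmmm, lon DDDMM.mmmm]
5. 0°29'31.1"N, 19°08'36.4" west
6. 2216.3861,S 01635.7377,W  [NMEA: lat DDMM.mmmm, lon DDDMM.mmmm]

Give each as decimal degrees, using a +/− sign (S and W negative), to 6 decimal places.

1. 27.934883, -172.138967
2. -5.425849, -66.714831
3. 54.605325, 15.565983
4. 35.585685, -156.636033
5. 0.491972, -19.143444
6. -22.273102, -16.595628

Point 1:
  φ: 56.093′ = 0.934883°; total 27.9348833
  N ⇒ keep positive
  λ: 8.338′ = 0.138967°; total 172.1389667
  W → negative
Point 2:
  Latitude: split at 2 digits → 05° and 25.55092′; 5 + 25.55092/60 = 5.4258487
  hemisphere S, so the sign is −
  Lon: degrees = first 3 digits = 66, minutes = 42.88988; 66 + 42.88988/60 = 66.7148313
  W ⇒ negate
Point 3:
  φ: 36′ + 19.17″ = 36.31950′; 54 + 36.31950/60 = 54.6053250
  N → positive
  λ: 15 + 33/60 + 57.54/3600 = 15.5659833
  E → positive
Point 4:
  φ: degrees = first 2 digits = 35, minutes = 35.14108; 35 + 35.14108/60 = 35.5856847
  N ⇒ keep positive
  Longitude: degrees = first 3 digits = 156, minutes = 38.162; 156 + 38.162/60 = 156.6360333
  W → negative
Point 5:
  φ: 0° + 29/60 + 31.1/3600 = 0 + 0.483333 + 0.008639 = 0.4919722
  N → positive
  λ: 19° + 8/60 + 36.4/3600 = 19 + 0.133333 + 0.010111 = 19.1434444
  W → negative
Point 6:
  Latitude: degrees = first 2 digits = 22, minutes = 16.3861; 22 + 16.3861/60 = 22.2731017
  hemisphere S, so the sign is −
  Lon: degrees = first 3 digits = 16, minutes = 35.7377; 16 + 35.7377/60 = 16.5956283
  W → negative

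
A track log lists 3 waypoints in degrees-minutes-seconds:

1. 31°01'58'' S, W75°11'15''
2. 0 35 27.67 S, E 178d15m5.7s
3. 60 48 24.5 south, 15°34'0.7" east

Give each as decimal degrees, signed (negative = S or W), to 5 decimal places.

1. -31.03278, -75.18750
2. -0.59102, 178.25158
3. -60.80681, 15.56686

Point 1:
  Latitude: 31 + 1/60 + 58/3600 = 31.032778
  hemisphere S, so the sign is −
  Lon: 75 + 11/60 + 15/3600 = 75.187500
  W ⇒ negate
Point 2:
  Latitude: 35′ + 27.67″ = 35.46117′; 0 + 35.46117/60 = 0.591019
  hemisphere S, so the sign is −
  Longitude: 178 + 15/60 + 5.7/3600 = 178.251583
  E → positive
Point 3:
  Latitude: 48′ + 24.5″ = 48.40833′; 60 + 48.40833/60 = 60.806806
  hemisphere S, so the sign is −
  Lon: 15° + 34/60 + 0.7/3600 = 15 + 0.566667 + 0.000194 = 15.566861
  E ⇒ keep positive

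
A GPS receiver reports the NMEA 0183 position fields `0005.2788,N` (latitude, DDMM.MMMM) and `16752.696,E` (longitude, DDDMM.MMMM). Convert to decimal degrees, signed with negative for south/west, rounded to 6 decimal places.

Latitude: degrees = first 2 digits = 0, minutes = 5.2788; 0 + 5.2788/60 = 0.0879800
N ⇒ keep positive
Longitude: split at 3 digits → 167° and 52.696′; 167 + 52.696/60 = 167.8782667
E ⇒ keep positive

0.087980, 167.878267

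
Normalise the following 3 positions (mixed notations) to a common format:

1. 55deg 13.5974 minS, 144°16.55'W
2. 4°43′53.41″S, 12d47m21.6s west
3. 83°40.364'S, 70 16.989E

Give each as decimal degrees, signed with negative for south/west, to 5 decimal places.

1. -55.22662, -144.27583
2. -4.73150, -12.78933
3. -83.67273, 70.28315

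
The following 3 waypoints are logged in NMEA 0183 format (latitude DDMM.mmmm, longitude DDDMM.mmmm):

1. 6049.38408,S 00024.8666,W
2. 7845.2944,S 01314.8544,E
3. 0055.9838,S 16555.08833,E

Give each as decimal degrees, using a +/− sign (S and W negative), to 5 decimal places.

Point 1:
  Lat: degrees = first 2 digits = 60, minutes = 49.38408; 60 + 49.38408/60 = 60.823068
  hemisphere S, so the sign is −
  λ: degrees = first 3 digits = 0, minutes = 24.8666; 0 + 24.8666/60 = 0.414443
  W → negative
Point 2:
  φ: degrees = first 2 digits = 78, minutes = 45.2944; 78 + 45.2944/60 = 78.754907
  S ⇒ negate
  Longitude: degrees = first 3 digits = 13, minutes = 14.8544; 13 + 14.8544/60 = 13.247573
  E → positive
Point 3:
  φ: degrees = first 2 digits = 0, minutes = 55.9838; 0 + 55.9838/60 = 0.933063
  S ⇒ negate
  Lon: split at 3 digits → 165° and 55.08833′; 165 + 55.08833/60 = 165.918139
  E ⇒ keep positive

1. -60.82307, -0.41444
2. -78.75491, 13.24757
3. -0.93306, 165.91814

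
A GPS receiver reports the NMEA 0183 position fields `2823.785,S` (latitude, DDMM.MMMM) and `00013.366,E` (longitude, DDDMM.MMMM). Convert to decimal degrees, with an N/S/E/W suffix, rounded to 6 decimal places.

Lat: degrees = first 2 digits = 28, minutes = 23.785; 28 + 23.785/60 = 28.3964167
Lon: split at 3 digits → 000° and 13.366′; 0 + 13.366/60 = 0.2227667

28.396417° S, 0.222767° E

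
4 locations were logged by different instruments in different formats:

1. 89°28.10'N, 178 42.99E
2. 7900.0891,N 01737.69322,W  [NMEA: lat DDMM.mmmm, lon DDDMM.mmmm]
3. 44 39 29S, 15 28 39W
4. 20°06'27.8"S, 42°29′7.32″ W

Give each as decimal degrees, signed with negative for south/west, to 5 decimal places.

1. 89.46833, 178.71650
2. 79.00149, -17.62822
3. -44.65806, -15.47750
4. -20.10772, -42.48537

Point 1:
  Lat: 89 + 28.1/60 = 89.468333
  N ⇒ keep positive
  λ: 42.99′ = 0.716500°; total 178.716500
  E ⇒ keep positive
Point 2:
  Latitude: degrees = first 2 digits = 79, minutes = 0.0891; 79 + 0.0891/60 = 79.001485
  N ⇒ keep positive
  Longitude: degrees = first 3 digits = 17, minutes = 37.69322; 17 + 37.69322/60 = 17.628220
  W → negative
Point 3:
  φ: 44° + 39/60 + 29/3600 = 44 + 0.650000 + 0.008056 = 44.658056
  S ⇒ negate
  λ: 28′ + 39″ = 28.65000′; 15 + 28.65000/60 = 15.477500
  W ⇒ negate
Point 4:
  Lat: 6′ + 27.8″ = 6.46333′; 20 + 6.46333/60 = 20.107722
  S ⇒ negate
  λ: 42 + 29/60 + 7.32/3600 = 42.485367
  W ⇒ negate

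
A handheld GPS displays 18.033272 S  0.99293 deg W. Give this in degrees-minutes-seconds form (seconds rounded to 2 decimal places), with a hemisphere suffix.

φ: 0.033272 × 60 = 1.99632′ → 1′, remainder × 60 = 59.7792″
λ: whole degrees 0; 59.57580′ → 59′ and 34.5480″

18°01′59.78″ S, 0°59′34.55″ W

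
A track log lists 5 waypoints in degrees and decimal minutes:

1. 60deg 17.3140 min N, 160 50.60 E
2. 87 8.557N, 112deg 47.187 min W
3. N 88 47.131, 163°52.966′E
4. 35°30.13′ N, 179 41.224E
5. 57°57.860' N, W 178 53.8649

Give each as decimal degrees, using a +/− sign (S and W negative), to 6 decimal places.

1. 60.288567, 160.843333
2. 87.142617, -112.786450
3. 88.785517, 163.882767
4. 35.502167, 179.687067
5. 57.964333, -178.897748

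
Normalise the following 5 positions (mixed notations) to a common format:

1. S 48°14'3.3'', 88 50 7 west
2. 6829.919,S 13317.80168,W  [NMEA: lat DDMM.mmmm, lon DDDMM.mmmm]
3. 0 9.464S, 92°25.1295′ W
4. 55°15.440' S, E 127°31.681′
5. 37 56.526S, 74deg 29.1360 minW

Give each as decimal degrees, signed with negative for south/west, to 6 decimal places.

1. -48.234250, -88.835278
2. -68.498650, -133.296695
3. -0.157733, -92.418825
4. -55.257333, 127.528017
5. -37.942100, -74.485600

Point 1:
  Latitude: 48 + 14/60 + 3.3/3600 = 48.2342500
  hemisphere S, so the sign is −
  Lon: 50′ + 7″ = 50.11667′; 88 + 50.11667/60 = 88.8352778
  W → negative
Point 2:
  Lat: degrees = first 2 digits = 68, minutes = 29.919; 68 + 29.919/60 = 68.4986500
  S → negative
  Lon: split at 3 digits → 133° and 17.80168′; 133 + 17.80168/60 = 133.2966947
  W ⇒ negate
Point 3:
  φ: 0 + 9.464/60 = 0.1577333
  S → negative
  λ: 25.1295′ = 0.418825°; total 92.4188250
  W ⇒ negate
Point 4:
  Lat: 55 + 15.44/60 = 55.2573333
  S → negative
  Lon: 31.681′ = 0.528017°; total 127.5280167
  E ⇒ keep positive
Point 5:
  φ: 37 + 56.526/60 = 37.9421000
  S → negative
  Lon: 29.136′ = 0.485600°; total 74.4856000
  W ⇒ negate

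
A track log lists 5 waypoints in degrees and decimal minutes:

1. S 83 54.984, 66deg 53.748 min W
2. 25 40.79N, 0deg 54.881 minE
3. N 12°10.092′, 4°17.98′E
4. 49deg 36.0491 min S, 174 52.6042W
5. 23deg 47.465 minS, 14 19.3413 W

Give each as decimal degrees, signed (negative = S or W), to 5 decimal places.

1. -83.91640, -66.89580
2. 25.67983, 0.91468
3. 12.16820, 4.29967
4. -49.60082, -174.87674
5. -23.79108, -14.32236

Point 1:
  Lat: 54.984′ = 0.916400°; total 83.916400
  S → negative
  Lon: 66 + 53.748/60 = 66.895800
  W → negative
Point 2:
  Latitude: 40.79′ = 0.679833°; total 25.679833
  N ⇒ keep positive
  Longitude: 54.881′ = 0.914683°; total 0.914683
  E ⇒ keep positive
Point 3:
  Lat: 12 + 10.092/60 = 12.168200
  N → positive
  λ: 17.98′ = 0.299667°; total 4.299667
  E ⇒ keep positive
Point 4:
  φ: 36.0491′ = 0.600818°; total 49.600818
  S ⇒ negate
  Longitude: 174 + 52.6042/60 = 174.876737
  hemisphere W, so the sign is −
Point 5:
  Lat: 23 + 47.465/60 = 23.791083
  hemisphere S, so the sign is −
  λ: 14 + 19.3413/60 = 14.322355
  W → negative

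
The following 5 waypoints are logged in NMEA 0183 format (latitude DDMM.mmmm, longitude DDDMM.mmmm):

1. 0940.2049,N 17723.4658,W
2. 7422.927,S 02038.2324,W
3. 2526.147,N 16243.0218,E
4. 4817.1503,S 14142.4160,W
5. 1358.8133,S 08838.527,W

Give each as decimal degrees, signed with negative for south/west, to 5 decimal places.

Point 1:
  Lat: degrees = first 2 digits = 9, minutes = 40.2049; 9 + 40.2049/60 = 9.670082
  N → positive
  Longitude: split at 3 digits → 177° and 23.4658′; 177 + 23.4658/60 = 177.391097
  hemisphere W, so the sign is −
Point 2:
  Latitude: split at 2 digits → 74° and 22.927′; 74 + 22.927/60 = 74.382117
  S → negative
  λ: degrees = first 3 digits = 20, minutes = 38.2324; 20 + 38.2324/60 = 20.637207
  W → negative
Point 3:
  Latitude: degrees = first 2 digits = 25, minutes = 26.147; 25 + 26.147/60 = 25.435783
  N ⇒ keep positive
  Longitude: degrees = first 3 digits = 162, minutes = 43.0218; 162 + 43.0218/60 = 162.717030
  E ⇒ keep positive
Point 4:
  Lat: degrees = first 2 digits = 48, minutes = 17.1503; 48 + 17.1503/60 = 48.285838
  S → negative
  Longitude: split at 3 digits → 141° and 42.416′; 141 + 42.416/60 = 141.706933
  hemisphere W, so the sign is −
Point 5:
  Lat: split at 2 digits → 13° and 58.8133′; 13 + 58.8133/60 = 13.980222
  S ⇒ negate
  Longitude: degrees = first 3 digits = 88, minutes = 38.527; 88 + 38.527/60 = 88.642117
  W → negative

1. 9.67008, -177.39110
2. -74.38212, -20.63721
3. 25.43578, 162.71703
4. -48.28584, -141.70693
5. -13.98022, -88.64212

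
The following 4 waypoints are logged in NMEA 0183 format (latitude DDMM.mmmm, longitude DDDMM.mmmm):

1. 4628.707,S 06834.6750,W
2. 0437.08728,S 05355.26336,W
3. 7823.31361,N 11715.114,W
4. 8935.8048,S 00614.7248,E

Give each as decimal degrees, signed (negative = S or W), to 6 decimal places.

1. -46.478450, -68.577917
2. -4.618121, -53.921056
3. 78.388560, -117.251900
4. -89.596747, 6.245413

Point 1:
  Latitude: split at 2 digits → 46° and 28.707′; 46 + 28.707/60 = 46.4784500
  hemisphere S, so the sign is −
  Lon: degrees = first 3 digits = 68, minutes = 34.675; 68 + 34.675/60 = 68.5779167
  hemisphere W, so the sign is −
Point 2:
  Latitude: degrees = first 2 digits = 4, minutes = 37.08728; 4 + 37.08728/60 = 4.6181213
  S ⇒ negate
  Lon: degrees = first 3 digits = 53, minutes = 55.26336; 53 + 55.26336/60 = 53.9210560
  W → negative
Point 3:
  Lat: degrees = first 2 digits = 78, minutes = 23.31361; 78 + 23.31361/60 = 78.3885602
  N → positive
  Longitude: degrees = first 3 digits = 117, minutes = 15.114; 117 + 15.114/60 = 117.2519000
  W ⇒ negate
Point 4:
  φ: degrees = first 2 digits = 89, minutes = 35.8048; 89 + 35.8048/60 = 89.5967467
  S ⇒ negate
  Lon: degrees = first 3 digits = 6, minutes = 14.7248; 6 + 14.7248/60 = 6.2454133
  E ⇒ keep positive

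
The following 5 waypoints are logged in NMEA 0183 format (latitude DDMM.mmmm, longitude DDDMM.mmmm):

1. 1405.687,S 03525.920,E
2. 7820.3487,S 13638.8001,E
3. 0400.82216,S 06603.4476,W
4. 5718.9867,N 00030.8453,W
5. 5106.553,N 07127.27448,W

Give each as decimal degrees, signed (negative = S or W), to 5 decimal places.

Point 1:
  Lat: degrees = first 2 digits = 14, minutes = 5.687; 14 + 5.687/60 = 14.094783
  S → negative
  Longitude: degrees = first 3 digits = 35, minutes = 25.92; 35 + 25.92/60 = 35.432000
  E → positive
Point 2:
  Latitude: degrees = first 2 digits = 78, minutes = 20.3487; 78 + 20.3487/60 = 78.339145
  hemisphere S, so the sign is −
  Lon: split at 3 digits → 136° and 38.8001′; 136 + 38.8001/60 = 136.646668
  E ⇒ keep positive
Point 3:
  Lat: split at 2 digits → 04° and 0.82216′; 4 + 0.82216/60 = 4.013703
  S ⇒ negate
  Longitude: split at 3 digits → 066° and 3.4476′; 66 + 3.4476/60 = 66.057460
  W → negative
Point 4:
  Lat: degrees = first 2 digits = 57, minutes = 18.9867; 57 + 18.9867/60 = 57.316445
  N → positive
  λ: split at 3 digits → 000° and 30.8453′; 0 + 30.8453/60 = 0.514088
  W → negative
Point 5:
  φ: split at 2 digits → 51° and 6.553′; 51 + 6.553/60 = 51.109217
  N → positive
  Longitude: split at 3 digits → 071° and 27.27448′; 71 + 27.27448/60 = 71.454575
  W → negative

1. -14.09478, 35.43200
2. -78.33915, 136.64667
3. -4.01370, -66.05746
4. 57.31645, -0.51409
5. 51.10922, -71.45457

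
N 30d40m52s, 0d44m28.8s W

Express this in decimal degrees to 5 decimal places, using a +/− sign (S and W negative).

30.68111, -0.74133

Latitude: 30 + 40/60 + 52/3600 = 30.681111
N ⇒ keep positive
Lon: 0° + 44/60 + 28.8/3600 = 0 + 0.733333 + 0.008000 = 0.741333
hemisphere W, so the sign is −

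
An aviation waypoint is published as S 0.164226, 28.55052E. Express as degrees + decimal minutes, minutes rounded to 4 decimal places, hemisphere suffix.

0° 9.8536′ S, 28° 33.0312′ E

Latitude: fractional part 0.164226 → 9.853560 minutes
Lon: minutes = (28.550520 − 28) × 60 = 33.031200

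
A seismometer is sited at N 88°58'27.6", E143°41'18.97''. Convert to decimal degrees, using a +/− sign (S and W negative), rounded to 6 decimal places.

88.974333, 143.688603

Latitude: 88° + 58/60 + 27.6/3600 = 88 + 0.966667 + 0.007667 = 88.9743333
N → positive
λ: 143 + 41/60 + 18.97/3600 = 143.6886028
E ⇒ keep positive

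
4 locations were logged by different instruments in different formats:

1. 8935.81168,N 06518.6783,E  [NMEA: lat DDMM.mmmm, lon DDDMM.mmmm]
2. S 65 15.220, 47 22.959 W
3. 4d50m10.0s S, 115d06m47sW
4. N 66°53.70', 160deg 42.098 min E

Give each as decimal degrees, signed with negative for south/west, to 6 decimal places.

1. 89.596861, 65.311305
2. -65.253667, -47.382650
3. -4.836111, -115.113056
4. 66.895000, 160.701633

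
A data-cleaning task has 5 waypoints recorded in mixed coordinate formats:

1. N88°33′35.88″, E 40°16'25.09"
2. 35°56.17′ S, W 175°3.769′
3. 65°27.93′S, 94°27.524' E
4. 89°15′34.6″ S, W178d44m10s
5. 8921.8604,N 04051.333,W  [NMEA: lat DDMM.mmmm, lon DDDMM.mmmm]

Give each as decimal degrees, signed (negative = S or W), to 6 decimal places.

1. 88.559967, 40.273636
2. -35.936167, -175.062817
3. -65.465500, 94.458733
4. -89.259611, -178.736111
5. 89.364340, -40.855550

Point 1:
  Lat: 88 + 33/60 + 35.88/3600 = 88.5599667
  N → positive
  Lon: 16′ + 25.09″ = 16.41817′; 40 + 16.41817/60 = 40.2736361
  E ⇒ keep positive
Point 2:
  Latitude: 35 + 56.17/60 = 35.9361667
  S ⇒ negate
  Longitude: 175 + 3.769/60 = 175.0628167
  W ⇒ negate
Point 3:
  Latitude: 65 + 27.93/60 = 65.4655000
  S → negative
  λ: 27.524′ = 0.458733°; total 94.4587333
  E → positive
Point 4:
  φ: 15′ + 34.6″ = 15.57667′; 89 + 15.57667/60 = 89.2596111
  S ⇒ negate
  λ: 178 + 44/60 + 10/3600 = 178.7361111
  W ⇒ negate
Point 5:
  φ: split at 2 digits → 89° and 21.8604′; 89 + 21.8604/60 = 89.3643400
  N → positive
  λ: degrees = first 3 digits = 40, minutes = 51.333; 40 + 51.333/60 = 40.8555500
  W → negative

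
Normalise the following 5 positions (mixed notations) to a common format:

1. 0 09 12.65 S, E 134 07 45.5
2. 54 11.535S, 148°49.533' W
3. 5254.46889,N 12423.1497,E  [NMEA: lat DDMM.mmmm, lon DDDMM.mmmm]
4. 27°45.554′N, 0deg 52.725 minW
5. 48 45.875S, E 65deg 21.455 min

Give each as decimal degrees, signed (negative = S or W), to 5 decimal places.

1. -0.15351, 134.12931
2. -54.19225, -148.82555
3. 52.90781, 124.38583
4. 27.75923, -0.87875
5. -48.76458, 65.35758

Point 1:
  φ: 9′ + 12.65″ = 9.21083′; 0 + 9.21083/60 = 0.153514
  hemisphere S, so the sign is −
  Lon: 134° + 7/60 + 45.5/3600 = 134 + 0.116667 + 0.012639 = 134.129306
  E ⇒ keep positive
Point 2:
  φ: 54 + 11.535/60 = 54.192250
  S ⇒ negate
  Longitude: 49.533′ = 0.825550°; total 148.825550
  W ⇒ negate
Point 3:
  Latitude: split at 2 digits → 52° and 54.46889′; 52 + 54.46889/60 = 52.907815
  N ⇒ keep positive
  Lon: degrees = first 3 digits = 124, minutes = 23.1497; 124 + 23.1497/60 = 124.385828
  E ⇒ keep positive
Point 4:
  φ: 27 + 45.554/60 = 27.759233
  N → positive
  λ: 0 + 52.725/60 = 0.878750
  hemisphere W, so the sign is −
Point 5:
  Lat: 48 + 45.875/60 = 48.764583
  hemisphere S, so the sign is −
  Lon: 21.455′ = 0.357583°; total 65.357583
  E ⇒ keep positive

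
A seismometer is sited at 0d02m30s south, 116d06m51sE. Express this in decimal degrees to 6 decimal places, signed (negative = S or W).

-0.041667, 116.114167

φ: 0 + 2/60 + 30/3600 = 0.0416667
S → negative
Lon: 116° + 6/60 + 51/3600 = 116 + 0.100000 + 0.014167 = 116.1141667
E ⇒ keep positive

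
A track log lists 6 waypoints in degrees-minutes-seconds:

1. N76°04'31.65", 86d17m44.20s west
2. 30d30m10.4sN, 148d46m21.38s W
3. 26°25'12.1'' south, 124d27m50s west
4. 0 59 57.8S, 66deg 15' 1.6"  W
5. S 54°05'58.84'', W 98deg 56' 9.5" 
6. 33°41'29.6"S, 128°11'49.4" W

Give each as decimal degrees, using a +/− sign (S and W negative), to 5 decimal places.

Point 1:
  Latitude: 76° + 4/60 + 31.65/3600 = 76 + 0.066667 + 0.008792 = 76.075458
  N → positive
  Longitude: 86 + 17/60 + 44.2/3600 = 86.295611
  W ⇒ negate
Point 2:
  Latitude: 30′ + 10.4″ = 30.17333′; 30 + 30.17333/60 = 30.502889
  N → positive
  Longitude: 46′ + 21.38″ = 46.35633′; 148 + 46.35633/60 = 148.772606
  hemisphere W, so the sign is −
Point 3:
  Latitude: 26 + 25/60 + 12.1/3600 = 26.420028
  hemisphere S, so the sign is −
  Longitude: 124° + 27/60 + 50/3600 = 124 + 0.450000 + 0.013889 = 124.463889
  W ⇒ negate
Point 4:
  Latitude: 0° + 59/60 + 57.8/3600 = 0 + 0.983333 + 0.016056 = 0.999389
  S → negative
  Lon: 15′ + 1.6″ = 15.02667′; 66 + 15.02667/60 = 66.250444
  W ⇒ negate
Point 5:
  Latitude: 5′ + 58.84″ = 5.98067′; 54 + 5.98067/60 = 54.099678
  hemisphere S, so the sign is −
  Longitude: 98° + 56/60 + 9.5/3600 = 98 + 0.933333 + 0.002639 = 98.935972
  hemisphere W, so the sign is −
Point 6:
  Lat: 33 + 41/60 + 29.6/3600 = 33.691556
  S → negative
  Lon: 128° + 11/60 + 49.4/3600 = 128 + 0.183333 + 0.013722 = 128.197056
  W ⇒ negate

1. 76.07546, -86.29561
2. 30.50289, -148.77261
3. -26.42003, -124.46389
4. -0.99939, -66.25044
5. -54.09968, -98.93597
6. -33.69156, -128.19706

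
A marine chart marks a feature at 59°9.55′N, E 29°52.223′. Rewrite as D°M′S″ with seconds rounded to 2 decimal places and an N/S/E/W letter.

59°09′33.00″ N, 29°52′13.38″ E

Lat: 9.55000′ → 9′ and 0.55000 × 60 = 33.0000″
Lon: 52.22300′ → 52′ and 0.22300 × 60 = 13.3800″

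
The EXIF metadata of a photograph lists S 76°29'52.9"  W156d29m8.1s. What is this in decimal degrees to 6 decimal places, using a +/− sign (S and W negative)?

Lat: 76 + 29/60 + 52.9/3600 = 76.4980278
S → negative
Lon: 29′ + 8.1″ = 29.13500′; 156 + 29.13500/60 = 156.4855833
W ⇒ negate

-76.498028, -156.485583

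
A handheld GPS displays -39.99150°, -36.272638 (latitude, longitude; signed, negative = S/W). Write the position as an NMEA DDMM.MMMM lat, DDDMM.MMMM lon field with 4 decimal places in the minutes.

Latitude is negative → S; |value| = 39.991500
φ: 39° + 0.991500 × 60 = 39° 59.490000′
Longitude is negative → W; |value| = 36.272638
Lon: 36° + 0.272638 × 60 = 36° 16.358280′

3959.4900,S / 03616.3583,W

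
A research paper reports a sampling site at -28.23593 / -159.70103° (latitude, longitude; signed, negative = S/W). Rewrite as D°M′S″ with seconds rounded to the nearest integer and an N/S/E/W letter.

28°14′9″ S, 159°42′4″ W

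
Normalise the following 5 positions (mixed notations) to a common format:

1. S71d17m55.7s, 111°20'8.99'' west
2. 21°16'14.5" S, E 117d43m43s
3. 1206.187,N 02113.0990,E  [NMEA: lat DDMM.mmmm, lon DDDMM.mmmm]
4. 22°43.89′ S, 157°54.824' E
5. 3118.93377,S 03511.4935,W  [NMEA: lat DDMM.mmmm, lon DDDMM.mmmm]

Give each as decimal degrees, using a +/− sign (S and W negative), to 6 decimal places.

Point 1:
  Latitude: 71 + 17/60 + 55.7/3600 = 71.2988056
  S ⇒ negate
  λ: 111° + 20/60 + 8.99/3600 = 111 + 0.333333 + 0.002497 = 111.3358306
  W ⇒ negate
Point 2:
  Lat: 21 + 16/60 + 14.5/3600 = 21.2706944
  S ⇒ negate
  Lon: 117 + 43/60 + 43/3600 = 117.7286111
  E ⇒ keep positive
Point 3:
  Lat: split at 2 digits → 12° and 6.187′; 12 + 6.187/60 = 12.1031167
  N → positive
  Lon: degrees = first 3 digits = 21, minutes = 13.099; 21 + 13.099/60 = 21.2183167
  E → positive
Point 4:
  φ: 43.89′ = 0.731500°; total 22.7315000
  S → negative
  Longitude: 157 + 54.824/60 = 157.9137333
  E ⇒ keep positive
Point 5:
  Latitude: split at 2 digits → 31° and 18.93377′; 31 + 18.93377/60 = 31.3155628
  S → negative
  λ: degrees = first 3 digits = 35, minutes = 11.4935; 35 + 11.4935/60 = 35.1915583
  W ⇒ negate

1. -71.298806, -111.335831
2. -21.270694, 117.728611
3. 12.103117, 21.218317
4. -22.731500, 157.913733
5. -31.315563, -35.191558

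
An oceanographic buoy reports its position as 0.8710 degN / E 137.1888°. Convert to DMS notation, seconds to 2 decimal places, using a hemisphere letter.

0°52′15.60″ N, 137°11′19.68″ E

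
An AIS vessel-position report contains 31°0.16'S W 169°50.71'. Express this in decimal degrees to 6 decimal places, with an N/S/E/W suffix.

φ: 31 + 0.16/60 = 31.0026667
Longitude: 169 + 50.71/60 = 169.8451667

31.002667° S, 169.845167° W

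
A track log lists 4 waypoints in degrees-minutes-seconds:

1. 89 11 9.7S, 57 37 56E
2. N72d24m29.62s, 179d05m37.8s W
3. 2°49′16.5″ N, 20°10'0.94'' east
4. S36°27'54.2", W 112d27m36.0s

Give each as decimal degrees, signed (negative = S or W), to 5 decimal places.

Point 1:
  Latitude: 89° + 11/60 + 9.7/3600 = 89 + 0.183333 + 0.002694 = 89.186028
  hemisphere S, so the sign is −
  λ: 37′ + 56″ = 37.93333′; 57 + 37.93333/60 = 57.632222
  E → positive
Point 2:
  Latitude: 72° + 24/60 + 29.62/3600 = 72 + 0.400000 + 0.008228 = 72.408228
  N → positive
  Lon: 5′ + 37.8″ = 5.63000′; 179 + 5.63000/60 = 179.093833
  W → negative
Point 3:
  Latitude: 2° + 49/60 + 16.5/3600 = 2 + 0.816667 + 0.004583 = 2.821250
  N ⇒ keep positive
  Lon: 20° + 10/60 + 0.94/3600 = 20 + 0.166667 + 0.000261 = 20.166928
  E ⇒ keep positive
Point 4:
  Lat: 36 + 27/60 + 54.2/3600 = 36.465056
  hemisphere S, so the sign is −
  λ: 27′ + 36″ = 27.60000′; 112 + 27.60000/60 = 112.460000
  hemisphere W, so the sign is −

1. -89.18603, 57.63222
2. 72.40823, -179.09383
3. 2.82125, 20.16693
4. -36.46506, -112.46000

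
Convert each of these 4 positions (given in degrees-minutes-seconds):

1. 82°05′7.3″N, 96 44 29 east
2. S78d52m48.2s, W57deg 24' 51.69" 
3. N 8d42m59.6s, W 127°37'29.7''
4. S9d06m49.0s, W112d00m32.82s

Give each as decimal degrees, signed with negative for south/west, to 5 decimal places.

Point 1:
  φ: 5′ + 7.3″ = 5.12167′; 82 + 5.12167/60 = 82.085361
  N ⇒ keep positive
  λ: 44′ + 29″ = 44.48333′; 96 + 44.48333/60 = 96.741389
  E → positive
Point 2:
  Latitude: 78° + 52/60 + 48.2/3600 = 78 + 0.866667 + 0.013389 = 78.880056
  hemisphere S, so the sign is −
  Longitude: 57 + 24/60 + 51.69/3600 = 57.414358
  W → negative
Point 3:
  Lat: 8° + 42/60 + 59.6/3600 = 8 + 0.700000 + 0.016556 = 8.716556
  N ⇒ keep positive
  Lon: 37′ + 29.7″ = 37.49500′; 127 + 37.49500/60 = 127.624917
  W → negative
Point 4:
  φ: 6′ + 49″ = 6.81667′; 9 + 6.81667/60 = 9.113611
  hemisphere S, so the sign is −
  Longitude: 112° + 0/60 + 32.82/3600 = 112 + 0.000000 + 0.009117 = 112.009117
  W ⇒ negate

1. 82.08536, 96.74139
2. -78.88006, -57.41436
3. 8.71656, -127.62492
4. -9.11361, -112.00912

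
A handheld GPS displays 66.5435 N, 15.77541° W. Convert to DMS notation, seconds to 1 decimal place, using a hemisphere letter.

Lat: 0.543500 × 60 = 32.61000′ → 32′, remainder × 60 = 36.600″
Lon: whole degrees 15; 46.52460′ → 46′ and 31.476″

66°32′36.6″ N, 15°46′31.5″ W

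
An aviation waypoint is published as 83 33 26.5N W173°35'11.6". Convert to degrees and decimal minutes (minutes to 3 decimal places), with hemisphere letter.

83° 33.442′ N, 173° 35.193′ W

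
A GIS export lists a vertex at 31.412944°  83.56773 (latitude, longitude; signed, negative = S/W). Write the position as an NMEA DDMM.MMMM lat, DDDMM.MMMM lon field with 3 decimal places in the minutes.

Lat: 31° + 0.412944 × 60 = 31° 24.77664′
Lon: 83° + 0.567730 × 60 = 83° 34.06380′

3124.777,N / 08334.064,E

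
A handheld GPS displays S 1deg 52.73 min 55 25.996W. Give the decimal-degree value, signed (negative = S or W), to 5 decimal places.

-1.87883, -55.43327

φ: 52.73′ = 0.878833°; total 1.878833
S ⇒ negate
λ: 25.996′ = 0.433267°; total 55.433267
W ⇒ negate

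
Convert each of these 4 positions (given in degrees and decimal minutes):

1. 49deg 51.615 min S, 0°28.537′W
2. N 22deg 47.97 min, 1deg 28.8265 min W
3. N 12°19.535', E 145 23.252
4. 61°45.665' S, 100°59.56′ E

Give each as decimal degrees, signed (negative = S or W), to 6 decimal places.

1. -49.860250, -0.475617
2. 22.799500, -1.480442
3. 12.325583, 145.387533
4. -61.761083, 100.992667

Point 1:
  φ: 51.615′ = 0.860250°; total 49.8602500
  S → negative
  λ: 28.537′ = 0.475617°; total 0.4756167
  hemisphere W, so the sign is −
Point 2:
  φ: 22 + 47.97/60 = 22.7995000
  N ⇒ keep positive
  Longitude: 28.8265′ = 0.480442°; total 1.4804417
  hemisphere W, so the sign is −
Point 3:
  Latitude: 12 + 19.535/60 = 12.3255833
  N → positive
  λ: 23.252′ = 0.387533°; total 145.3875333
  E ⇒ keep positive
Point 4:
  Latitude: 45.665′ = 0.761083°; total 61.7610833
  hemisphere S, so the sign is −
  λ: 59.56′ = 0.992667°; total 100.9926667
  E ⇒ keep positive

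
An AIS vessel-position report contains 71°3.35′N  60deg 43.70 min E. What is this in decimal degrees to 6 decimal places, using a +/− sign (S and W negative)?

φ: 3.35′ = 0.055833°; total 71.0558333
N → positive
λ: 43.7′ = 0.728333°; total 60.7283333
E ⇒ keep positive

71.055833, 60.728333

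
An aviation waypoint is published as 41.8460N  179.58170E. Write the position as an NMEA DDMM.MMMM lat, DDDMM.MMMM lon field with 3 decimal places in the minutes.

φ: minutes = (41.846000 − 41) × 60 = 50.76000
Lon: fractional part 0.581700 → 34.90200 minutes

4150.760,N / 17934.902,E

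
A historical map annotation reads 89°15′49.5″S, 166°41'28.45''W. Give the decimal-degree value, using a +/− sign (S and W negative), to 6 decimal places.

Lat: 15′ + 49.5″ = 15.82500′; 89 + 15.82500/60 = 89.2637500
S ⇒ negate
Longitude: 166° + 41/60 + 28.45/3600 = 166 + 0.683333 + 0.007903 = 166.6912361
W → negative

-89.263750, -166.691236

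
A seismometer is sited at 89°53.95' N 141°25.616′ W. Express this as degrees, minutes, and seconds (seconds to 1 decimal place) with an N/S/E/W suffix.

Latitude: 53.95000′ → 53′ and 0.95000 × 60 = 57.000″
λ: fractional minutes 0.61600 × 60 = 36.960″

89°53′57.0″ N, 141°25′37.0″ W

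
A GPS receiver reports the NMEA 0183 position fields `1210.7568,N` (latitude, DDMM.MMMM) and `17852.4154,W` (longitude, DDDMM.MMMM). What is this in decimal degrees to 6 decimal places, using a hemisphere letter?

12.179280° N, 178.873590° W

Lat: split at 2 digits → 12° and 10.7568′; 12 + 10.7568/60 = 12.1792800
Lon: split at 3 digits → 178° and 52.4154′; 178 + 52.4154/60 = 178.8735900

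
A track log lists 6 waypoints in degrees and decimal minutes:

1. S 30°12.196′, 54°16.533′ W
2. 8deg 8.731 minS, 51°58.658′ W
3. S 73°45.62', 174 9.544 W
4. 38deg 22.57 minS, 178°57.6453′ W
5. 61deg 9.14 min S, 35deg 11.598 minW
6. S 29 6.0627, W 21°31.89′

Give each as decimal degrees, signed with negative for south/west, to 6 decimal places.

Point 1:
  Latitude: 12.196′ = 0.203267°; total 30.2032667
  hemisphere S, so the sign is −
  Longitude: 54 + 16.533/60 = 54.2755500
  hemisphere W, so the sign is −
Point 2:
  Lat: 8 + 8.731/60 = 8.1455167
  hemisphere S, so the sign is −
  λ: 51 + 58.658/60 = 51.9776333
  hemisphere W, so the sign is −
Point 3:
  Lat: 45.62′ = 0.760333°; total 73.7603333
  S ⇒ negate
  Lon: 9.544′ = 0.159067°; total 174.1590667
  W ⇒ negate
Point 4:
  Lat: 38 + 22.57/60 = 38.3761667
  S ⇒ negate
  Longitude: 57.6453′ = 0.960755°; total 178.9607550
  hemisphere W, so the sign is −
Point 5:
  φ: 9.14′ = 0.152333°; total 61.1523333
  hemisphere S, so the sign is −
  Lon: 11.598′ = 0.193300°; total 35.1933000
  hemisphere W, so the sign is −
Point 6:
  Lat: 29 + 6.0627/60 = 29.1010450
  hemisphere S, so the sign is −
  λ: 31.89′ = 0.531500°; total 21.5315000
  W → negative

1. -30.203267, -54.275550
2. -8.145517, -51.977633
3. -73.760333, -174.159067
4. -38.376167, -178.960755
5. -61.152333, -35.193300
6. -29.101045, -21.531500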